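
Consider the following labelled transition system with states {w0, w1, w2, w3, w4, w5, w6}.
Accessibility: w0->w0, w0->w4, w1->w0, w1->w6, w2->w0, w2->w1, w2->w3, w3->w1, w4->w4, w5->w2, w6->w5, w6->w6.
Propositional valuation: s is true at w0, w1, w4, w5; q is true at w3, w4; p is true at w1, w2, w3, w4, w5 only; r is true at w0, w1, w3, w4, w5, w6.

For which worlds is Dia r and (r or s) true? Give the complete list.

w0, w1, w3, w4, w6

Let φ = Dia r and (r or s). Evaluate φ at each world:
  w0 (successors {w0, w4}): φ is true.
  w1 (successors {w0, w6}): φ is true.
  w2 (successors {w0, w1, w3}): φ is false.
  w3 (successors {w1}): φ is true.
  w4 (successors {w4}): φ is true.
  w5 (successors {w2}): φ is false.
  w6 (successors {w5, w6}): φ is true.
For instance, at w1:
  At w1: Dia r is true, r or s is true, so Dia r and (r or s) is true.
    At w1: Dia r requires r at some successor in {w0, w6}.
      r holds at w0, so Dia r is true at w1.
Satisfying worlds: {w0, w1, w3, w4, w6}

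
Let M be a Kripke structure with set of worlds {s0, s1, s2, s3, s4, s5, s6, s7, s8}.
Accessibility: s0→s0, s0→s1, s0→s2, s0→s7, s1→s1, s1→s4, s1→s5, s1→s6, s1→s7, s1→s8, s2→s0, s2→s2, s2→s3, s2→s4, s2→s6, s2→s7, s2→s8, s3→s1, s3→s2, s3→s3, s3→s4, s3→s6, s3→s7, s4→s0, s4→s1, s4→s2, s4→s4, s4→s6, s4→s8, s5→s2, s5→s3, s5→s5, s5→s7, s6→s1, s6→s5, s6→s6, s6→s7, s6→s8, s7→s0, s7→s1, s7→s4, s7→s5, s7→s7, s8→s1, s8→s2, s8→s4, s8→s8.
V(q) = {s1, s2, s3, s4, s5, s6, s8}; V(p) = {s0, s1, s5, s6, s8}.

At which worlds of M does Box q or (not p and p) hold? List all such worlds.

Recall that Box ψ holds at a world iff ψ holds at every accessible world, and Dia ψ holds iff ψ holds at some accessible world.
Let φ = Box q or (not p and p). Evaluate φ at each world:
  s0 (successors {s0, s1, s2, s7}): φ is false.
  s1 (successors {s1, s4, s5, s6, s7, s8}): φ is false.
  s2 (successors {s0, s2, s3, s4, s6, s7, s8}): φ is false.
  s3 (successors {s1, s2, s3, s4, s6, s7}): φ is false.
  s4 (successors {s0, s1, s2, s4, s6, s8}): φ is false.
  s5 (successors {s2, s3, s5, s7}): φ is false.
  s6 (successors {s1, s5, s6, s7, s8}): φ is false.
  s7 (successors {s0, s1, s4, s5, s7}): φ is false.
  s8 (successors {s1, s2, s4, s8}): φ is true.
For instance, at s4:
  At s4: Box q is false, not p and p is false, so Box q or (not p and p) is false.
    At s4: Box q requires q at every successor {s0, s1, s2, s4, s6, s8}.
      q fails at s0, so Box q is false at s4.
Satisfying worlds: {s8}

s8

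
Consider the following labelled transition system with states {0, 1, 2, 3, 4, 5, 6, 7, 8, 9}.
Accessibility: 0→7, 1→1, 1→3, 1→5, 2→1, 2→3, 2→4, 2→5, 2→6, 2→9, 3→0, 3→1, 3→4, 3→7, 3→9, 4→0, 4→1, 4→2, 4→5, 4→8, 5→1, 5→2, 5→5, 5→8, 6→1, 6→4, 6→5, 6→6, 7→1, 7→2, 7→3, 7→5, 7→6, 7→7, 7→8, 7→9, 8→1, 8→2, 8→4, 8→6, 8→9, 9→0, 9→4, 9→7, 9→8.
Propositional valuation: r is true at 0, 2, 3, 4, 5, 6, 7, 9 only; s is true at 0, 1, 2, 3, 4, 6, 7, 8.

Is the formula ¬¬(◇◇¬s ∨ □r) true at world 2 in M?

Recall that □ψ holds at a world iff ψ holds at every accessible world, and ◇ψ holds iff ψ holds at some accessible world.
At 2: ¬(◇◇¬s ∨ □r) is false, so ¬¬(◇◇¬s ∨ □r) is true.
  At 2: ◇◇¬s ∨ □r is true, so ¬(◇◇¬s ∨ □r) is false.
    At 2: ◇◇¬s is true, □r is false, so ◇◇¬s ∨ □r is true.
      At 2: ◇◇¬s requires ◇¬s at some successor in {1, 3, 4, 5, 6, 9}.
        ◇¬s holds at 1, so ◇◇¬s is true at 2.
      At 2: □r requires r at every successor {1, 3, 4, 5, 6, 9}.
        r fails at 1, so □r is false at 2.

Yes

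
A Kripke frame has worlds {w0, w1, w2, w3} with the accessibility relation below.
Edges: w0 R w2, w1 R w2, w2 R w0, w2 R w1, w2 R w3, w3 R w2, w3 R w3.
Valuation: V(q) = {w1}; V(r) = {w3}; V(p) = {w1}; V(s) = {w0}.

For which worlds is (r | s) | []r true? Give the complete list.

Let φ = (r | s) | []r. Evaluate φ at each world:
  w0 (successors {w2}): φ is true.
  w1 (successors {w2}): φ is false.
  w2 (successors {w0, w1, w3}): φ is false.
  w3 (successors {w2, w3}): φ is true.
For instance, at w2:
  At w2: r | s is false, []r is false, so (r | s) | []r is false.
    At w2: []r requires r at every successor {w0, w1, w3}.
      r fails at w0, so []r is false at w2.
Satisfying worlds: {w0, w3}

w0, w3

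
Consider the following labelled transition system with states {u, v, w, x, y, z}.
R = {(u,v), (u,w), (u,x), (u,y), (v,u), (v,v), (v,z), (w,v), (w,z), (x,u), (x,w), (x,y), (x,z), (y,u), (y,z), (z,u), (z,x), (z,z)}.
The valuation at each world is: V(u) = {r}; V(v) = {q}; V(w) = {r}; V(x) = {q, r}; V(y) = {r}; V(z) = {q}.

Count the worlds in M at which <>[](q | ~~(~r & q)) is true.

2

Let φ = <>[](q | ~~(~r & q)). Evaluate φ at each world:
  u (successors {v, w, x, y}): φ is true.
  v (successors {u, v, z}): φ is false.
  w (successors {v, z}): φ is false.
  x (successors {u, w, y, z}): φ is true.
  y (successors {u, z}): φ is false.
  z (successors {u, x, z}): φ is false.
For instance, at z:
  At z: <>[](q | ~~(~r & q)) requires [](q | ~~(~r & q)) at some successor in {u, x, z}.
    At u: [](q | ~~(~r & q)) is false.
    At x: [](q | ~~(~r & q)) is false.
    At z: [](q | ~~(~r & q)) is false.
  So <>[](q | ~~(~r & q)) is false at z.
Satisfying worlds: {u, x}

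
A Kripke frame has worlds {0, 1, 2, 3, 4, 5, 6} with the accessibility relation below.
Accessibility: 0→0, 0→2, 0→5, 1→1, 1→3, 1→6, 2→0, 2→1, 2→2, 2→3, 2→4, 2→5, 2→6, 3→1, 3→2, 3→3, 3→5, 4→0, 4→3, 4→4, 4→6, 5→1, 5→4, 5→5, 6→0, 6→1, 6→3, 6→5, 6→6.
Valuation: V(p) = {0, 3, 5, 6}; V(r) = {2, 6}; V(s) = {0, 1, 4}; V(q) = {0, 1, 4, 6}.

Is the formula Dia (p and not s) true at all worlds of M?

Yes

Let φ = Dia (p and not s). Evaluate φ at each world:
  0 (successors {0, 2, 5}): φ is true.
  1 (successors {1, 3, 6}): φ is true.
  2 (successors {0, 1, 2, 3, 4, 5, 6}): φ is true.
  3 (successors {1, 2, 3, 5}): φ is true.
  4 (successors {0, 3, 4, 6}): φ is true.
  5 (successors {1, 4, 5}): φ is true.
  6 (successors {0, 1, 3, 5, 6}): φ is true.
For instance, at 5:
  At 5: Dia (p and not s) requires p and not s at some successor in {1, 4, 5}.
    p and not s holds at 5, so Dia (p and not s) is true at 5.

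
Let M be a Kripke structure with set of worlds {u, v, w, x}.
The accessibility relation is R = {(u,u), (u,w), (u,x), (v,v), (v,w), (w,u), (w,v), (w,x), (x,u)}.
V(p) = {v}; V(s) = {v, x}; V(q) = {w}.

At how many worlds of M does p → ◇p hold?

Let φ = p → ◇p. Evaluate φ at each world:
  u (successors {u, w, x}): φ is true.
  v (successors {v, w}): φ is true.
  w (successors {u, v, x}): φ is true.
  x (successors {u}): φ is true.
For instance, at x:
  At x: p is false, ◇p is false, so p → ◇p is true.
    At x: ◇p requires p at some successor in {u}.
      At u: p is false.
    So ◇p is false at x.
Satisfying worlds: {u, v, w, x}

4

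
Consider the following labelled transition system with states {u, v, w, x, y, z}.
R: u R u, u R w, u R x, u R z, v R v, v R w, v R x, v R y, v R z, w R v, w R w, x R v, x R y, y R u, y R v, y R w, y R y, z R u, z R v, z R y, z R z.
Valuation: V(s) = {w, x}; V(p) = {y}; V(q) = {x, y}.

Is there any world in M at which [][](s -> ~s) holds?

Recall that []ψ holds at a world iff ψ holds at every accessible world, and <>ψ holds iff ψ holds at some accessible world.
Let φ = [][](s -> ~s). Evaluate φ at each world:
  u (successors {u, w, x, z}): φ is false.
  v (successors {v, w, x, y, z}): φ is false.
  w (successors {v, w}): φ is false.
  x (successors {v, y}): φ is false.
  y (successors {u, v, w, y}): φ is false.
  z (successors {u, v, y, z}): φ is false.
For instance, at v:
  At v: [][](s -> ~s) requires [](s -> ~s) at every successor {v, w, x, y, z}.
    [](s -> ~s) fails at v, so [][](s -> ~s) is false at v.
      At v: [](s -> ~s) requires s -> ~s at every successor {v, w, x, y, z}.
        s -> ~s fails at w, so [](s -> ~s) is false at v.

No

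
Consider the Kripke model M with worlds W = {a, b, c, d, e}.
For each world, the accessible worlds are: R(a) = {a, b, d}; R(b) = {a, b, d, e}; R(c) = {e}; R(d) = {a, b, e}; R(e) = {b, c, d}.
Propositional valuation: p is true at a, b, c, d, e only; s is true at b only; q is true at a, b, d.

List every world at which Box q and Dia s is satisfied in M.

a

Let φ = Box q and Dia s. Evaluate φ at each world:
  a (successors {a, b, d}): φ is true.
  b (successors {a, b, d, e}): φ is false.
  c (successors {e}): φ is false.
  d (successors {a, b, e}): φ is false.
  e (successors {b, c, d}): φ is false.
For instance, at a:
  At a: Box q is true, Dia s is true, so Box q and Dia s is true.
    At a: Box q requires q at every successor {a, b, d}.
      At a: q is true.
      At b: q is true.
      At d: q is true.
    So Box q is true at a.
    At a: Dia s requires s at some successor in {a, b, d}.
      s holds at b, so Dia s is true at a.
Satisfying worlds: {a}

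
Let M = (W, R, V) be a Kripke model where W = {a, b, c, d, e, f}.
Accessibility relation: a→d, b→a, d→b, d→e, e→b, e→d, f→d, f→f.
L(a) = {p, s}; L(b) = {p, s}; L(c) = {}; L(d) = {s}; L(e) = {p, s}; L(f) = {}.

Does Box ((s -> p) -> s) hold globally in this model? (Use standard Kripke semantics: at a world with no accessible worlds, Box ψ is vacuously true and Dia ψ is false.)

Let φ = Box ((s -> p) -> s). Evaluate φ at each world:
  a (successors {d}): φ is true.
  b (successors {a}): φ is true.
  c (successors ∅): φ is true.
  d (successors {b, e}): φ is true.
  e (successors {b, d}): φ is true.
  f (successors {d, f}): φ is false.
Detail at f (counterexample):
  At f: Box ((s -> p) -> s) requires (s -> p) -> s at every successor {d, f}.
    (s -> p) -> s fails at f, so Box ((s -> p) -> s) is false at f.

No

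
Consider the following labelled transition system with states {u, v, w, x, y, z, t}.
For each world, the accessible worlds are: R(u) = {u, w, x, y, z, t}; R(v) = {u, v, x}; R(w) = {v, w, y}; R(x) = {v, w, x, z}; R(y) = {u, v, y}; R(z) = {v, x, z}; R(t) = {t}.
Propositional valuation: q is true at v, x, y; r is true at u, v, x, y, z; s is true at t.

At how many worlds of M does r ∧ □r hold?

Recall that □ψ holds at a world iff ψ holds at every accessible world, and ◇ψ holds iff ψ holds at some accessible world.
Let φ = r ∧ □r. Evaluate φ at each world:
  u (successors {u, w, x, y, z, t}): φ is false.
  v (successors {u, v, x}): φ is true.
  w (successors {v, w, y}): φ is false.
  x (successors {v, w, x, z}): φ is false.
  y (successors {u, v, y}): φ is true.
  z (successors {v, x, z}): φ is true.
  t (successors {t}): φ is false.
For instance, at y:
  At y: r is true, □r is true, so r ∧ □r is true.
    At y: □r requires r at every successor {u, v, y}.
      At u: r is true.
      At v: r is true.
      At y: r is true.
    So □r is true at y.
Satisfying worlds: {v, y, z}

3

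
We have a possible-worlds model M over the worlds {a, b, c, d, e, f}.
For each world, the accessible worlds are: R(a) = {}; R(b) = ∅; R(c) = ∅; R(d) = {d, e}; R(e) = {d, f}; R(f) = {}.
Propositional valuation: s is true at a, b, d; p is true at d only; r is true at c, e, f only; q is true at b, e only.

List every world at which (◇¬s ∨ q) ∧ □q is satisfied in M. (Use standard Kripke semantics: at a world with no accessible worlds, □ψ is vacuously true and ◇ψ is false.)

b

Let φ = (◇¬s ∨ q) ∧ □q. Evaluate φ at each world:
  a (successors ∅): φ is false.
  b (successors ∅): φ is true.
  c (successors ∅): φ is false.
  d (successors {d, e}): φ is false.
  e (successors {d, f}): φ is false.
  f (successors ∅): φ is false.
For instance, at d:
  At d: ◇¬s ∨ q is true, □q is false, so (◇¬s ∨ q) ∧ □q is false.
    At d: ◇¬s is true, q is false, so ◇¬s ∨ q is true.
      At d: ◇¬s requires ¬s at some successor in {d, e}.
        ¬s holds at e, so ◇¬s is true at d.
    At d: □q requires q at every successor {d, e}.
      q fails at d, so □q is false at d.
Satisfying worlds: {b}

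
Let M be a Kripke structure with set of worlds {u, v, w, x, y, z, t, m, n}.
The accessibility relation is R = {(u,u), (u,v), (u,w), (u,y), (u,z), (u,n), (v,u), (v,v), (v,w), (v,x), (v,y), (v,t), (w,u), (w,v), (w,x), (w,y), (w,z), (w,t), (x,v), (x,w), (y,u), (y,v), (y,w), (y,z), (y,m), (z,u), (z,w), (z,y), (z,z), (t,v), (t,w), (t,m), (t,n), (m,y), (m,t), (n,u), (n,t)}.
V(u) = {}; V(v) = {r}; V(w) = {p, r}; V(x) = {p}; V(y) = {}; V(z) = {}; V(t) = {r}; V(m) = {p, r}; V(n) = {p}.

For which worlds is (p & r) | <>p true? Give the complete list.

u, v, w, x, y, z, t, m

Recall that <>ψ holds at a world iff ψ holds at some accessible world.
Let φ = (p & r) | <>p. Evaluate φ at each world:
  u (successors {u, v, w, y, z, n}): φ is true.
  v (successors {u, v, w, x, y, t}): φ is true.
  w (successors {u, v, x, y, z, t}): φ is true.
  x (successors {v, w}): φ is true.
  y (successors {u, v, w, z, m}): φ is true.
  z (successors {u, w, y, z}): φ is true.
  t (successors {v, w, m, n}): φ is true.
  m (successors {y, t}): φ is true.
  n (successors {u, t}): φ is false.
For instance, at v:
  At v: p & r is false, <>p is true, so (p & r) | <>p is true.
    At v: <>p requires p at some successor in {u, v, w, x, y, t}.
      p holds at w, so <>p is true at v.
Satisfying worlds: {u, v, w, x, y, z, t, m}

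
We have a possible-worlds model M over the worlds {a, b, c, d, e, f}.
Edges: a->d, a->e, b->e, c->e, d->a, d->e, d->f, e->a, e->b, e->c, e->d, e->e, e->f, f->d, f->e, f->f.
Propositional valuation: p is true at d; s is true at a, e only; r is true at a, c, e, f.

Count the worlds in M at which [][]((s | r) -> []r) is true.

Recall that []ψ holds at a world iff ψ holds at every accessible world, and <>ψ holds iff ψ holds at some accessible world.
Let φ = [][]((s | r) -> []r). Evaluate φ at each world:
  a (successors {d, e}): φ is false.
  b (successors {e}): φ is false.
  c (successors {e}): φ is false.
  d (successors {a, e, f}): φ is false.
  e (successors {a, b, c, d, e, f}): φ is false.
  f (successors {d, e, f}): φ is false.
For instance, at f:
  At f: [][]((s | r) -> []r) requires []((s | r) -> []r) at every successor {d, e, f}.
    []((s | r) -> []r) fails at d, so [][]((s | r) -> []r) is false at f.
      At d: []((s | r) -> []r) requires (s | r) -> []r at every successor {a, e, f}.
        (s | r) -> []r fails at a, so []((s | r) -> []r) is false at d.
Satisfying worlds: none.

0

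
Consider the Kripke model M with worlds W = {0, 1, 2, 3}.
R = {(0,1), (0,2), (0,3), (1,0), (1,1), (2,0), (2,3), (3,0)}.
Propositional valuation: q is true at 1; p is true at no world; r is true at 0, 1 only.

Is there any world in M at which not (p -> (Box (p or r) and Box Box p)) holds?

Let φ = not (p -> (Box (p or r) and Box Box p)). Evaluate φ at each world:
  0 (successors {1, 2, 3}): φ is false.
  1 (successors {0, 1}): φ is false.
  2 (successors {0, 3}): φ is false.
  3 (successors {0}): φ is false.
For instance, at 3:
  At 3: p -> (Box (p or r) and Box Box p) is true, so not (p -> (Box (p or r) and Box Box p)) is false.
    At 3: p is false, Box (p or r) and Box Box p is false, so p -> (Box (p or r) and Box Box p) is true.
      At 3: Box (p or r) is true, Box Box p is false, so Box (p or r) and Box Box p is false.

No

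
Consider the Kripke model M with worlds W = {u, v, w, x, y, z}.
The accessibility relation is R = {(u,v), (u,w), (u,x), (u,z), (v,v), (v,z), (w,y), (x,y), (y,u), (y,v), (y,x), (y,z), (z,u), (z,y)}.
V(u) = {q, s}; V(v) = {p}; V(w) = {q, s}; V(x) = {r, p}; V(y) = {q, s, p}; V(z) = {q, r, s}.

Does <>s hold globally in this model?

Yes

Let φ = <>s. Evaluate φ at each world:
  u (successors {v, w, x, z}): φ is true.
  v (successors {v, z}): φ is true.
  w (successors {y}): φ is true.
  x (successors {y}): φ is true.
  y (successors {u, v, x, z}): φ is true.
  z (successors {u, y}): φ is true.
For instance, at v:
  At v: <>s requires s at some successor in {v, z}.
    s holds at z, so <>s is true at v.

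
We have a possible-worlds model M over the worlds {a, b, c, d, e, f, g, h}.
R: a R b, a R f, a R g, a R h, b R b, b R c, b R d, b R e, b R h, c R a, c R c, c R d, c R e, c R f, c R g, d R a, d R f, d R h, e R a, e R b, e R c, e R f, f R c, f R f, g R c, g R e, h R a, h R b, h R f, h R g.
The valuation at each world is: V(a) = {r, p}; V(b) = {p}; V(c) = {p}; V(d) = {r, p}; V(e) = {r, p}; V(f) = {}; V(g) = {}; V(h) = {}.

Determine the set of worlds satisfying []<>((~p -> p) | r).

a, b, c, d, e, f, g, h

Let φ = []<>((~p -> p) | r). Evaluate φ at each world:
  a (successors {b, f, g, h}): φ is true.
  b (successors {b, c, d, e, h}): φ is true.
  c (successors {a, c, d, e, f, g}): φ is true.
  d (successors {a, f, h}): φ is true.
  e (successors {a, b, c, f}): φ is true.
  f (successors {c, f}): φ is true.
  g (successors {c, e}): φ is true.
  h (successors {a, b, f, g}): φ is true.
For instance, at a:
  At a: []<>((~p -> p) | r) requires <>((~p -> p) | r) at every successor {b, f, g, h}.
    At b: <>((~p -> p) | r) is true.
    At f: <>((~p -> p) | r) is true.
    At g: <>((~p -> p) | r) is true.
    At h: <>((~p -> p) | r) is true.
  So []<>((~p -> p) | r) is true at a.
Satisfying worlds: {a, b, c, d, e, f, g, h}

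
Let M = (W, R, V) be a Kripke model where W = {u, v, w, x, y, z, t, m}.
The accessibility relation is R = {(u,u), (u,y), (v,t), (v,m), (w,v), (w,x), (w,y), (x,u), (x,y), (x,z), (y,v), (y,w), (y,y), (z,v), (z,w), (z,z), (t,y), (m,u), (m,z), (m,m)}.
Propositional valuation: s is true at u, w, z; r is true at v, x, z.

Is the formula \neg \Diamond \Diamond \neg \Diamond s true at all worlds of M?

Let φ = \neg \Diamond \Diamond \neg \Diamond s. Evaluate φ at each world:
  u (successors {u, y}): φ is false.
  v (successors {t, m}): φ is true.
  w (successors {v, x, y}): φ is false.
  x (successors {u, y, z}): φ is false.
  y (successors {v, w, y}): φ is false.
  z (successors {v, w, z}): φ is false.
  t (successors {y}): φ is false.
  m (successors {u, z, m}): φ is false.
Detail at u (counterexample):
  At u: \Diamond \Diamond \neg \Diamond s is true, so \neg \Diamond \Diamond \neg \Diamond s is false.
    At u: \Diamond \Diamond \neg \Diamond s requires \Diamond \neg \Diamond s at some successor in {u, y}.
      \Diamond \neg \Diamond s holds at y, so \Diamond \Diamond \neg \Diamond s is true at u.

No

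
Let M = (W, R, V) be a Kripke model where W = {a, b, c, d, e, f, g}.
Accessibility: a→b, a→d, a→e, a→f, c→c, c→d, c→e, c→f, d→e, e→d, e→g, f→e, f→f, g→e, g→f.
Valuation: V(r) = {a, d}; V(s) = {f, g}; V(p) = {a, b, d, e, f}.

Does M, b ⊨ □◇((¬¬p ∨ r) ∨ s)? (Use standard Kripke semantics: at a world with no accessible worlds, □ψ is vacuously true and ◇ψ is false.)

At b: no accessible worlds, so □◇((¬¬p ∨ r) ∨ s) holds vacuously.

Yes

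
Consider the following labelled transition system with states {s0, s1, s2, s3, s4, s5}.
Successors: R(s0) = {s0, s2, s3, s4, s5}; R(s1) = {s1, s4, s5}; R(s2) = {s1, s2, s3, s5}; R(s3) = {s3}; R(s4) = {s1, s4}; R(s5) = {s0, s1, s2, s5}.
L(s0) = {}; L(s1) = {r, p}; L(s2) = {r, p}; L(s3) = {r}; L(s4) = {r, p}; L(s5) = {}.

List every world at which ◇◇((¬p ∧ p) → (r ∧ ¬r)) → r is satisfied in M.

s1, s2, s3, s4

Let φ = ◇◇((¬p ∧ p) → (r ∧ ¬r)) → r. Evaluate φ at each world:
  s0 (successors {s0, s2, s3, s4, s5}): φ is false.
  s1 (successors {s1, s4, s5}): φ is true.
  s2 (successors {s1, s2, s3, s5}): φ is true.
  s3 (successors {s3}): φ is true.
  s4 (successors {s1, s4}): φ is true.
  s5 (successors {s0, s1, s2, s5}): φ is false.
For instance, at s4:
  At s4: ◇◇((¬p ∧ p) → (r ∧ ¬r)) is true, r is true, so ◇◇((¬p ∧ p) → (r ∧ ¬r)) → r is true.
    At s4: ◇◇((¬p ∧ p) → (r ∧ ¬r)) requires ◇((¬p ∧ p) → (r ∧ ¬r)) at some successor in {s1, s4}.
      ◇((¬p ∧ p) → (r ∧ ¬r)) holds at s1, so ◇◇((¬p ∧ p) → (r ∧ ¬r)) is true at s4.
Satisfying worlds: {s1, s2, s3, s4}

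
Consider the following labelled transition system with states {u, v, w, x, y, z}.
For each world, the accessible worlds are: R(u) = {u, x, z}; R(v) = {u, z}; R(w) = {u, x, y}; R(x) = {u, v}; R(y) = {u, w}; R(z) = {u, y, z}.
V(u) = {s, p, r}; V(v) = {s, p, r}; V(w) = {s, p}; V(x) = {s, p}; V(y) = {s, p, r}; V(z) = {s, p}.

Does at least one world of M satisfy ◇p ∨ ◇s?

Yes

Recall that ◇ψ holds at a world iff ψ holds at some accessible world.
Let φ = ◇p ∨ ◇s. Evaluate φ at each world:
  u (successors {u, x, z}): φ is true.
  v (successors {u, z}): φ is true.
  w (successors {u, x, y}): φ is true.
  x (successors {u, v}): φ is true.
  y (successors {u, w}): φ is true.
  z (successors {u, y, z}): φ is true.
Detail at u (witness):
  At u: ◇p is true, ◇s is true, so ◇p ∨ ◇s is true.
    At u: ◇p requires p at some successor in {u, x, z}.
      p holds at u, so ◇p is true at u.
    At u: ◇s requires s at some successor in {u, x, z}.
      s holds at u, so ◇s is true at u.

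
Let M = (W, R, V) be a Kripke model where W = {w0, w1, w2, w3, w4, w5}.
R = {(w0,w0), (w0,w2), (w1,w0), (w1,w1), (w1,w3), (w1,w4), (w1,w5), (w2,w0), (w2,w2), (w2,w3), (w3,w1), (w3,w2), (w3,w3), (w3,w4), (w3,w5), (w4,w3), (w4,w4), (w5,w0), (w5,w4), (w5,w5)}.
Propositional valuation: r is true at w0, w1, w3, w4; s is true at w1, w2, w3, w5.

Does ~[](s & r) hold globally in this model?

Let φ = ~[](s & r). Evaluate φ at each world:
  w0 (successors {w0, w2}): φ is true.
  w1 (successors {w0, w1, w3, w4, w5}): φ is true.
  w2 (successors {w0, w2, w3}): φ is true.
  w3 (successors {w1, w2, w3, w4, w5}): φ is true.
  w4 (successors {w3, w4}): φ is true.
  w5 (successors {w0, w4, w5}): φ is true.
For instance, at w5:
  At w5: [](s & r) is false, so ~[](s & r) is true.
    At w5: [](s & r) requires s & r at every successor {w0, w4, w5}.
      s & r fails at w0, so [](s & r) is false at w5.

Yes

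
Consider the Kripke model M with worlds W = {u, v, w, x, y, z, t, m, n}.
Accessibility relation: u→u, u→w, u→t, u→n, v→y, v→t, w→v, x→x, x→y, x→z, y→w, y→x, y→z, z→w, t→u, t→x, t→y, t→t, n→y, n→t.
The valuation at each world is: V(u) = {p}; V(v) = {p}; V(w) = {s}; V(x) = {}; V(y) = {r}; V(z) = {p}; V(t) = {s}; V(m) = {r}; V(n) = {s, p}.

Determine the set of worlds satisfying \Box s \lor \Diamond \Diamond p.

u, v, x, y, z, t, m, n

Let φ = \Box s \lor \Diamond \Diamond p. Evaluate φ at each world:
  u (successors {u, w, t, n}): φ is true.
  v (successors {y, t}): φ is true.
  w (successors {v}): φ is false.
  x (successors {x, y, z}): φ is true.
  y (successors {w, x, z}): φ is true.
  z (successors {w}): φ is true.
  t (successors {u, x, y, t}): φ is true.
  m (successors ∅): φ is true.
  n (successors {y, t}): φ is true.
For instance, at n:
  At n: \Box s is false, \Diamond \Diamond p is true, so \Box s \lor \Diamond \Diamond p is true.
    At n: \Box s requires s at every successor {y, t}.
      s fails at y, so \Box s is false at n.
    At n: \Diamond \Diamond p requires \Diamond p at some successor in {y, t}.
      \Diamond p holds at y, so \Diamond \Diamond p is true at n.
Satisfying worlds: {u, v, x, y, z, t, m, n}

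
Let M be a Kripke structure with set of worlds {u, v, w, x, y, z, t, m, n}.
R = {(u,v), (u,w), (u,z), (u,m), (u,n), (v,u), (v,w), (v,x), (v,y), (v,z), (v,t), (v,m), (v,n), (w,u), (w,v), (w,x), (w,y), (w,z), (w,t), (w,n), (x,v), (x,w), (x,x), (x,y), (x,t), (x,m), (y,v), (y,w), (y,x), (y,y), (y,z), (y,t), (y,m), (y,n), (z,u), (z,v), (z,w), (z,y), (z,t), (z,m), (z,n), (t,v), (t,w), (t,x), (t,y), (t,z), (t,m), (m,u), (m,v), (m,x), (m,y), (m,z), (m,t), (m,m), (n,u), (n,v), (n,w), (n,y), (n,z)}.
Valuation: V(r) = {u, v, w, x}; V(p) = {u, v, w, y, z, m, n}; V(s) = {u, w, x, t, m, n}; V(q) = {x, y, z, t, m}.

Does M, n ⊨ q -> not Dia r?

Yes

At n: q is false, not Dia r is false, so q -> not Dia r is true.
  At n: Dia r is true, so not Dia r is false.
    At n: Dia r requires r at some successor in {u, v, w, y, z}.
      r holds at u, so Dia r is true at n.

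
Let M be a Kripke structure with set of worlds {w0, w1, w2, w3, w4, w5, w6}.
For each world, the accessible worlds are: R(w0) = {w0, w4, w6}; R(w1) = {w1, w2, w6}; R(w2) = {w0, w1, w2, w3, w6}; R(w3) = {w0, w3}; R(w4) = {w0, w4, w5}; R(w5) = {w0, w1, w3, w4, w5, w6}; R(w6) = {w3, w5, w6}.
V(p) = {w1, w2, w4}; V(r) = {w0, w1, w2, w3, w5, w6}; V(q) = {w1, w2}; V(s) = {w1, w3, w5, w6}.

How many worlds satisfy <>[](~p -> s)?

5

Let φ = <>[](~p -> s). Evaluate φ at each world:
  w0 (successors {w0, w4, w6}): φ is true.
  w1 (successors {w1, w2, w6}): φ is true.
  w2 (successors {w0, w1, w2, w3, w6}): φ is true.
  w3 (successors {w0, w3}): φ is false.
  w4 (successors {w0, w4, w5}): φ is false.
  w5 (successors {w0, w1, w3, w4, w5, w6}): φ is true.
  w6 (successors {w3, w5, w6}): φ is true.
For instance, at w5:
  At w5: <>[](~p -> s) requires [](~p -> s) at some successor in {w0, w1, w3, w4, w5, w6}.
    [](~p -> s) holds at w1, so <>[](~p -> s) is true at w5.
      At w1: [](~p -> s) requires ~p -> s at every successor {w1, w2, w6}.
        At w1: ~p -> s is true.
        At w2: ~p -> s is true.
        At w6: ~p -> s is true.
      So [](~p -> s) is true at w1.
Satisfying worlds: {w0, w1, w2, w5, w6}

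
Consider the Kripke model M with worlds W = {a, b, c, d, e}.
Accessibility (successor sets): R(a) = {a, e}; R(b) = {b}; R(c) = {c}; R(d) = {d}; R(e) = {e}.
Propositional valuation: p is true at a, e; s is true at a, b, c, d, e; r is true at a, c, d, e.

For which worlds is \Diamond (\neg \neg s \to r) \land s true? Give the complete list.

Let φ = \Diamond (\neg \neg s \to r) \land s. Evaluate φ at each world:
  a (successors {a, e}): φ is true.
  b (successors {b}): φ is false.
  c (successors {c}): φ is true.
  d (successors {d}): φ is true.
  e (successors {e}): φ is true.
For instance, at c:
  At c: \Diamond (\neg \neg s \to r) is true, s is true, so \Diamond (\neg \neg s \to r) \land s is true.
    At c: \Diamond (\neg \neg s \to r) requires \neg \neg s \to r at some successor in {c}.
      \neg \neg s \to r holds at c, so \Diamond (\neg \neg s \to r) is true at c.
Satisfying worlds: {a, c, d, e}

a, c, d, e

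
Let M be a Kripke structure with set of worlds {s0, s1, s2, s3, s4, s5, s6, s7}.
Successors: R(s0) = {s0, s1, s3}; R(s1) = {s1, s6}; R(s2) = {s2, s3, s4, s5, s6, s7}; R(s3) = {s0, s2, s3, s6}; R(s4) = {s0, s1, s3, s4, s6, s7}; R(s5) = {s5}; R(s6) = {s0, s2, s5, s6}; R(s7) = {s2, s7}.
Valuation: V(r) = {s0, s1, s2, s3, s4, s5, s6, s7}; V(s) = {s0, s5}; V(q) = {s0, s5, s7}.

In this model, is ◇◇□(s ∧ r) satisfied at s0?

No

At s0: ◇◇□(s ∧ r) requires ◇□(s ∧ r) at some successor in {s0, s1, s3}.
  At s0: ◇□(s ∧ r) is false.
  At s1: ◇□(s ∧ r) is false.
  At s3: ◇□(s ∧ r) is false.
So ◇◇□(s ∧ r) is false at s0.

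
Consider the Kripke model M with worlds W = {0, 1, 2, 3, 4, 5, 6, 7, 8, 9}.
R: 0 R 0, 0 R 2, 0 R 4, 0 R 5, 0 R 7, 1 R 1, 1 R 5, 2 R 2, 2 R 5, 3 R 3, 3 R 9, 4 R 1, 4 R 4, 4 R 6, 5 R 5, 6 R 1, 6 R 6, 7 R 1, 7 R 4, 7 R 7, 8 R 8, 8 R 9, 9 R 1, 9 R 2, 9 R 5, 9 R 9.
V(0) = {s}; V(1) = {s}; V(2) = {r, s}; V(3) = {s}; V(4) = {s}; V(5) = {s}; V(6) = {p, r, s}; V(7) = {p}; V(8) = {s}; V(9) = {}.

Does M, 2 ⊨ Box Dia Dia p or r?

Recall that Box ψ holds at a world iff ψ holds at every accessible world, and Dia ψ holds iff ψ holds at some accessible world.
At 2: Box Dia Dia p is false, r is true, so Box Dia Dia p or r is true.
  At 2: Box Dia Dia p requires Dia Dia p at every successor {2, 5}.
    Dia Dia p fails at 2, so Box Dia Dia p is false at 2.
      At 2: Dia Dia p requires Dia p at some successor in {2, 5}.
        At 2: Dia p is false.
        At 5: Dia p is false.
      So Dia Dia p is false at 2.

Yes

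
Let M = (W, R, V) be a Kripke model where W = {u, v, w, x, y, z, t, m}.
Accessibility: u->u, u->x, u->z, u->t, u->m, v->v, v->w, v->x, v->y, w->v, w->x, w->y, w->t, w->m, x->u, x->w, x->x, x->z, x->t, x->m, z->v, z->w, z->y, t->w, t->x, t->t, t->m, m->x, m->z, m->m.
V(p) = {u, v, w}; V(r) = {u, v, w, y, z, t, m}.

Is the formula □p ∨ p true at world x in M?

No

At x: □p is false, p is false, so □p ∨ p is false.
  At x: □p requires p at every successor {u, w, x, z, t, m}.
    p fails at x, so □p is false at x.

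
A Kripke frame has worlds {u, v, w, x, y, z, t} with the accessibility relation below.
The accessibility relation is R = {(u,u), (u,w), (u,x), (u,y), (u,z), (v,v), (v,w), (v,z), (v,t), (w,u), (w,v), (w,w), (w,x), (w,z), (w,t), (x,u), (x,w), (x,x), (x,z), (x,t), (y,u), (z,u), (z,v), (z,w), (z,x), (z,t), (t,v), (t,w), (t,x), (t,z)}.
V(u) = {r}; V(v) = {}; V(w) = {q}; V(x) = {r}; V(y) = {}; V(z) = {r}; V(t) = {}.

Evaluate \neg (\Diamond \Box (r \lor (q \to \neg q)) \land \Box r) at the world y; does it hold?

Yes

Recall that \Box ψ holds at a world iff ψ holds at every accessible world, and \Diamond ψ holds iff ψ holds at some accessible world.
At y: \Diamond \Box (r \lor (q \to \neg q)) \land \Box r is false, so \neg (\Diamond \Box (r \lor (q \to \neg q)) \land \Box r) is true.
  At y: \Diamond \Box (r \lor (q \to \neg q)) is false, \Box r is true, so \Diamond \Box (r \lor (q \to \neg q)) \land \Box r is false.
    At y: \Diamond \Box (r \lor (q \to \neg q)) requires \Box (r \lor (q \to \neg q)) at some successor in {u}.
      At u: \Box (r \lor (q \to \neg q)) is false.
    So \Diamond \Box (r \lor (q \to \neg q)) is false at y.
    At y: \Box r requires r at every successor {u}.
      At u: r is true.
    So \Box r is true at y.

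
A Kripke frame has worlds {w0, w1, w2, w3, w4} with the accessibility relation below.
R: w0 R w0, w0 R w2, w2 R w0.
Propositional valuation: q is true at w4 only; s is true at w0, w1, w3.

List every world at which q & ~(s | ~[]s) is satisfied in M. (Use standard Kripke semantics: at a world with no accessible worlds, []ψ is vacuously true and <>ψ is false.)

w4

Recall that []ψ holds at a world iff ψ holds at every accessible world, and <>ψ holds iff ψ holds at some accessible world.
Let φ = q & ~(s | ~[]s). Evaluate φ at each world:
  w0 (successors {w0, w2}): φ is false.
  w1 (successors ∅): φ is false.
  w2 (successors {w0}): φ is false.
  w3 (successors ∅): φ is false.
  w4 (successors ∅): φ is true.
For instance, at w0:
  At w0: q is false, ~(s | ~[]s) is false, so q & ~(s | ~[]s) is false.
    At w0: s | ~[]s is true, so ~(s | ~[]s) is false.
      At w0: s is true, ~[]s is true, so s | ~[]s is true.
Satisfying worlds: {w4}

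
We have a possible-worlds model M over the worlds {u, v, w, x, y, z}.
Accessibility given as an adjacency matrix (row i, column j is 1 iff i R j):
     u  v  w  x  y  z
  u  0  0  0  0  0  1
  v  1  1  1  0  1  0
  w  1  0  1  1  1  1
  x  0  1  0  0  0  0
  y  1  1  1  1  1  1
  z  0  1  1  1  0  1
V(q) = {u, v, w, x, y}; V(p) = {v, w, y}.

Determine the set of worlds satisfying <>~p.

u, v, w, y, z

Let φ = <>~p. Evaluate φ at each world:
  u (successors {z}): φ is true.
  v (successors {u, v, w, y}): φ is true.
  w (successors {u, w, x, y, z}): φ is true.
  x (successors {v}): φ is false.
  y (successors {u, v, w, x, y, z}): φ is true.
  z (successors {v, w, x, z}): φ is true.
For instance, at y:
  At y: <>~p requires ~p at some successor in {u, v, w, x, y, z}.
    ~p holds at u, so <>~p is true at y.
Satisfying worlds: {u, v, w, y, z}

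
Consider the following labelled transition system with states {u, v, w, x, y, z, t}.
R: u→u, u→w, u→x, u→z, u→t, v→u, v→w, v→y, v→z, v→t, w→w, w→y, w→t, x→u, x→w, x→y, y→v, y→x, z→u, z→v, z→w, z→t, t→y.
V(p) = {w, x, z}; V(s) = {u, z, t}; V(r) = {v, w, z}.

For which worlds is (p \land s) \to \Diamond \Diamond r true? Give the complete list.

Recall that \Diamond ψ holds at a world iff ψ holds at some accessible world.
Let φ = (p \land s) \to \Diamond \Diamond r. Evaluate φ at each world:
  u (successors {u, w, x, z, t}): φ is true.
  v (successors {u, w, y, z, t}): φ is true.
  w (successors {w, y, t}): φ is true.
  x (successors {u, w, y}): φ is true.
  y (successors {v, x}): φ is true.
  z (successors {u, v, w, t}): φ is true.
  t (successors {y}): φ is true.
For instance, at v:
  At v: p \land s is false, \Diamond \Diamond r is true, so (p \land s) \to \Diamond \Diamond r is true.
    At v: \Diamond \Diamond r requires \Diamond r at some successor in {u, w, y, z, t}.
      \Diamond r holds at u, so \Diamond \Diamond r is true at v.
Satisfying worlds: {u, v, w, x, y, z, t}

u, v, w, x, y, z, t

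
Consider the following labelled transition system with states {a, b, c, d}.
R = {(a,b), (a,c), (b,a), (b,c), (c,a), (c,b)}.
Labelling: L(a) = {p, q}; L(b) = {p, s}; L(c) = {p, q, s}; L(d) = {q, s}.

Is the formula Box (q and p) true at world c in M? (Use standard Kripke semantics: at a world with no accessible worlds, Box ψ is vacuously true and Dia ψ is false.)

At c: Box (q and p) requires q and p at every successor {a, b}.
  q and p fails at b, so Box (q and p) is false at c.

No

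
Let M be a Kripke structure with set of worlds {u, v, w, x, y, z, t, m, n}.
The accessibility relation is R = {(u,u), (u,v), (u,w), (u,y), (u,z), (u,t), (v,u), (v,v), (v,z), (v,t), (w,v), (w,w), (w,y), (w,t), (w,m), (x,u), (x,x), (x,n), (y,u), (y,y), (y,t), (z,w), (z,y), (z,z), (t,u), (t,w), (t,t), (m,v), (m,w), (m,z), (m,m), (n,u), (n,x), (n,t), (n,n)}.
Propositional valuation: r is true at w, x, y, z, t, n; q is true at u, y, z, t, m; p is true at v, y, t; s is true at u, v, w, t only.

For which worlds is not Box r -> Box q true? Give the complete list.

y, z

Recall that Box ψ holds at a world iff ψ holds at every accessible world, and Dia ψ holds iff ψ holds at some accessible world.
Let φ = not Box r -> Box q. Evaluate φ at each world:
  u (successors {u, v, w, y, z, t}): φ is false.
  v (successors {u, v, z, t}): φ is false.
  w (successors {v, w, y, t, m}): φ is false.
  x (successors {u, x, n}): φ is false.
  y (successors {u, y, t}): φ is true.
  z (successors {w, y, z}): φ is true.
  t (successors {u, w, t}): φ is false.
  m (successors {v, w, z, m}): φ is false.
  n (successors {u, x, t, n}): φ is false.
For instance, at w:
  At w: not Box r is true, Box q is false, so not Box r -> Box q is false.
    At w: Box r is false, so not Box r is true.
      At w: Box r requires r at every successor {v, w, y, t, m}.
        r fails at v, so Box r is false at w.
    At w: Box q requires q at every successor {v, w, y, t, m}.
      q fails at v, so Box q is false at w.
Satisfying worlds: {y, z}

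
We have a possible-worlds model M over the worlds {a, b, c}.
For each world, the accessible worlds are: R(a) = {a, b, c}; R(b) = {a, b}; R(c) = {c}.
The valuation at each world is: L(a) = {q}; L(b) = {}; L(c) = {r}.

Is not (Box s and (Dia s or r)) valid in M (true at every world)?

Let φ = not (Box s and (Dia s or r)). Evaluate φ at each world:
  a (successors {a, b, c}): φ is true.
  b (successors {a, b}): φ is true.
  c (successors {c}): φ is true.
For instance, at c:
  At c: Box s and (Dia s or r) is false, so not (Box s and (Dia s or r)) is true.
    At c: Box s is false, Dia s or r is true, so Box s and (Dia s or r) is false.
      At c: Box s requires s at every successor {c}.
        s fails at c, so Box s is false at c.
      At c: Dia s is false, r is true, so Dia s or r is true.

Yes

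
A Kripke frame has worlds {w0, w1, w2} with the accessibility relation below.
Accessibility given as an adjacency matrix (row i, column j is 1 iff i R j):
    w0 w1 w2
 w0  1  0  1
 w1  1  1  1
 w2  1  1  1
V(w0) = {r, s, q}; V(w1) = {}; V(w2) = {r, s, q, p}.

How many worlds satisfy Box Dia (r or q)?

Let φ = Box Dia (r or q). Evaluate φ at each world:
  w0 (successors {w0, w2}): φ is true.
  w1 (successors {w0, w1, w2}): φ is true.
  w2 (successors {w0, w1, w2}): φ is true.
For instance, at w2:
  At w2: Box Dia (r or q) requires Dia (r or q) at every successor {w0, w1, w2}.
      At w0: Dia (r or q) requires r or q at some successor in {w0, w2}.
        r or q holds at w0, so Dia (r or q) is true at w0.
      At w1: Dia (r or q) requires r or q at some successor in {w0, w1, w2}.
        r or q holds at w0, so Dia (r or q) is true at w1.
      At w2: Dia (r or q) requires r or q at some successor in {w0, w1, w2}.
        r or q holds at w0, so Dia (r or q) is true at w2.
  So Box Dia (r or q) is true at w2.
Satisfying worlds: {w0, w1, w2}

3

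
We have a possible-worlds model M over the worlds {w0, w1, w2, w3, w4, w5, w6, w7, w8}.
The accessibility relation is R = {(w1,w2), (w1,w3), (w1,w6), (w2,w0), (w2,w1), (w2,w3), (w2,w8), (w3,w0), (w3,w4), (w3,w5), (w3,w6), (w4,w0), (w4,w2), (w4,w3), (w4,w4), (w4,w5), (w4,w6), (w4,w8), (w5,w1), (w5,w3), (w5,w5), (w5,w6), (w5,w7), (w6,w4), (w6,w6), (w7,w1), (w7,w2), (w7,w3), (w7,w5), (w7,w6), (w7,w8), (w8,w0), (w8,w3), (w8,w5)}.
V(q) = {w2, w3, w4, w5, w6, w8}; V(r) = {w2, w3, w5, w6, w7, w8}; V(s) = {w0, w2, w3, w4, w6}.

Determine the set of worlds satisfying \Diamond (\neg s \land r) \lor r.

w2, w3, w4, w5, w6, w7, w8

Let φ = \Diamond (\neg s \land r) \lor r. Evaluate φ at each world:
  w0 (successors ∅): φ is false.
  w1 (successors {w2, w3, w6}): φ is false.
  w2 (successors {w0, w1, w3, w8}): φ is true.
  w3 (successors {w0, w4, w5, w6}): φ is true.
  w4 (successors {w0, w2, w3, w4, w5, w6, w8}): φ is true.
  w5 (successors {w1, w3, w5, w6, w7}): φ is true.
  w6 (successors {w4, w6}): φ is true.
  w7 (successors {w1, w2, w3, w5, w6, w8}): φ is true.
  w8 (successors {w0, w3, w5}): φ is true.
For instance, at w7:
  At w7: \Diamond (\neg s \land r) is true, r is true, so \Diamond (\neg s \land r) \lor r is true.
    At w7: \Diamond (\neg s \land r) requires \neg s \land r at some successor in {w1, w2, w3, w5, w6, w8}.
      \neg s \land r holds at w5, so \Diamond (\neg s \land r) is true at w7.
Satisfying worlds: {w2, w3, w4, w5, w6, w7, w8}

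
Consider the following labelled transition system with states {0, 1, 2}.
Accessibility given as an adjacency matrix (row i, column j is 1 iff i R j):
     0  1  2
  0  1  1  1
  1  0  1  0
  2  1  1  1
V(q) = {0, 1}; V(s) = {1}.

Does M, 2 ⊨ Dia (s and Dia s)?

At 2: Dia (s and Dia s) requires s and Dia s at some successor in {0, 1, 2}.
  s and Dia s holds at 1, so Dia (s and Dia s) is true at 2.
    At 1: s is true, Dia s is true, so s and Dia s is true.
      At 1: Dia s requires s at some successor in {1}.
        s holds at 1, so Dia s is true at 1.

Yes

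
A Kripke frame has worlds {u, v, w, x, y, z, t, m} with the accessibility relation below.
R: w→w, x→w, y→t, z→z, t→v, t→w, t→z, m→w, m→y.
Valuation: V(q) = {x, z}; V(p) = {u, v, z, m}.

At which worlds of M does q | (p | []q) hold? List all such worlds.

u, v, x, z, m

Let φ = q | (p | []q). Evaluate φ at each world:
  u (successors ∅): φ is true.
  v (successors ∅): φ is true.
  w (successors {w}): φ is false.
  x (successors {w}): φ is true.
  y (successors {t}): φ is false.
  z (successors {z}): φ is true.
  t (successors {v, w, z}): φ is false.
  m (successors {w, y}): φ is true.
For instance, at w:
  At w: q is false, p | []q is false, so q | (p | []q) is false.
    At w: p is false, []q is false, so p | []q is false.
      At w: []q requires q at every successor {w}.
        q fails at w, so []q is false at w.
Satisfying worlds: {u, v, x, z, m}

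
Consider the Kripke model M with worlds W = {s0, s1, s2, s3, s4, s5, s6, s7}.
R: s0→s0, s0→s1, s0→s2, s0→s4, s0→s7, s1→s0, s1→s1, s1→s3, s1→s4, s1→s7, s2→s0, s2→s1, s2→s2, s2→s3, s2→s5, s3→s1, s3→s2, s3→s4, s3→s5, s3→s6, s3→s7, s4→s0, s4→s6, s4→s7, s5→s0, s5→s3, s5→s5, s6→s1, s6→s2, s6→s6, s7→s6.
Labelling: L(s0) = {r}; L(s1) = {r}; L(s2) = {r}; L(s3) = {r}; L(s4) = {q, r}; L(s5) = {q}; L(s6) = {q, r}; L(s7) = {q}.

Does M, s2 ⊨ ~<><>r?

At s2: <><>r is true, so ~<><>r is false.
  At s2: <><>r requires <>r at some successor in {s0, s1, s2, s3, s5}.
    <>r holds at s0, so <><>r is true at s2.
      At s0: <>r requires r at some successor in {s0, s1, s2, s4, s7}.
        r holds at s0, so <>r is true at s0.

No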